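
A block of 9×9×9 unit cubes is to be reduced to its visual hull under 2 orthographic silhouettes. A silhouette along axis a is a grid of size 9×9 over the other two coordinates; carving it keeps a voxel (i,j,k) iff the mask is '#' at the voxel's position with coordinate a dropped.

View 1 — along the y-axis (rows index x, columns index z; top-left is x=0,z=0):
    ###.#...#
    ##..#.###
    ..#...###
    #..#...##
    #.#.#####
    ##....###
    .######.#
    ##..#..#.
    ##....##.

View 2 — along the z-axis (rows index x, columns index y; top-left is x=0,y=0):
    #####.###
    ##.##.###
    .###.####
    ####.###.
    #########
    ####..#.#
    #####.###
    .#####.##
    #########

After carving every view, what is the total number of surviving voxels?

before carving: 729 voxels (9×9×9)
step 1: project along y, AND mask (46/81) → |grid| = 414
step 2: project along z, AND mask (68/81) → |grid| = 351

remaining voxels: 351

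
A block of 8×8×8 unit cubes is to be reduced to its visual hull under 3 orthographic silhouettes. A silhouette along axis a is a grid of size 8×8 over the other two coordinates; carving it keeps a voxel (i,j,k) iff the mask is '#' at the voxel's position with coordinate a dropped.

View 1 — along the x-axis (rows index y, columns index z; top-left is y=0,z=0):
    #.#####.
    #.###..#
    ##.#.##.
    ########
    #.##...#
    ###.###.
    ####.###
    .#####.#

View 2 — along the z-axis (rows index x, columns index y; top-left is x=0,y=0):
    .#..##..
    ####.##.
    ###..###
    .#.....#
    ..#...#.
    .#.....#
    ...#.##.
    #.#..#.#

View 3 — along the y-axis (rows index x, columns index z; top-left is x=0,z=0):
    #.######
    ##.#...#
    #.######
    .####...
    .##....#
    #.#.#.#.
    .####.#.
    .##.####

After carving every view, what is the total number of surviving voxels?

before carving: 512 voxels (8×8×8)
after view 1 [x-axis, 47 of 64 cells solid] → remaining = 376
after view 2 [z-axis, 28 of 64 cells solid] → remaining = 165
after view 3 [y-axis, 40 of 64 cells solid] → remaining = 109

voxel count = 109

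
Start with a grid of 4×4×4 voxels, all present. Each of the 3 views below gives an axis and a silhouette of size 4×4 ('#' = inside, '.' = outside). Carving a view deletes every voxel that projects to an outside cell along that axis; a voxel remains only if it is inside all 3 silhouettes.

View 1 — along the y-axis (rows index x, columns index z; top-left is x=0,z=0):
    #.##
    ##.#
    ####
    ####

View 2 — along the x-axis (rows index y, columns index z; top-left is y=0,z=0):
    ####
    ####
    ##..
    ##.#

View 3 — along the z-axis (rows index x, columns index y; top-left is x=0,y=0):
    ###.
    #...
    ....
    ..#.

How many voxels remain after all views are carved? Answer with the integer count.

12 voxels

before carving: 64 voxels (4×4×4)
carve view 1 (along y, XZ-mask fill 14/16): 56 voxels remain
carve view 2 (along x, YZ-mask fill 13/16): 46 voxels remain
carve view 3 (along z, XY-mask fill 5/16): 12 voxels remain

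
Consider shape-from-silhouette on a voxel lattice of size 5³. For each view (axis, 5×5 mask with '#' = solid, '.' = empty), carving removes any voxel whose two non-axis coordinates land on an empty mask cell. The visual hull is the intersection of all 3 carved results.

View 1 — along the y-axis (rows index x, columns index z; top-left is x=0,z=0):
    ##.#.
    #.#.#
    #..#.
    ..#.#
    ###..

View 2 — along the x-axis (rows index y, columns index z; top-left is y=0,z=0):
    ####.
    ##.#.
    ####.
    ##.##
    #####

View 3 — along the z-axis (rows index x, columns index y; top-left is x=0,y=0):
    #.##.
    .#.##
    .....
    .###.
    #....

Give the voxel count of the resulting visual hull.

initial block: 5^3 = 125
after view 1 [y-axis, 13 of 25 cells solid] → remaining = 65
after view 2 [x-axis, 20 of 25 cells solid] → remaining = 53
after view 3 [z-axis, 10 of 25 cells solid] → remaining = 20

20 voxels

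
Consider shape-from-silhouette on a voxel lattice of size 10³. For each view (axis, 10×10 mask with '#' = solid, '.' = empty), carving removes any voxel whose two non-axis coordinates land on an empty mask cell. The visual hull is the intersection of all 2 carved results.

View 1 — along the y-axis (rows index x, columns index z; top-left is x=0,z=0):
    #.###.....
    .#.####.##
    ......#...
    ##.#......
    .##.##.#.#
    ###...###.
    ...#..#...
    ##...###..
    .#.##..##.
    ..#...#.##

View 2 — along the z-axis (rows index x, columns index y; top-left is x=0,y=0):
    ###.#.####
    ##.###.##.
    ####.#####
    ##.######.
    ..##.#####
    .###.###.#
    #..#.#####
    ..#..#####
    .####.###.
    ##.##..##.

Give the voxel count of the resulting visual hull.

start: 10×10×10 = 1000 voxels
V1 y: intersect with XZ mask (43 set) -- 430 left
V2 z: intersect with XY mask (72 set) -- 301 left

301 voxels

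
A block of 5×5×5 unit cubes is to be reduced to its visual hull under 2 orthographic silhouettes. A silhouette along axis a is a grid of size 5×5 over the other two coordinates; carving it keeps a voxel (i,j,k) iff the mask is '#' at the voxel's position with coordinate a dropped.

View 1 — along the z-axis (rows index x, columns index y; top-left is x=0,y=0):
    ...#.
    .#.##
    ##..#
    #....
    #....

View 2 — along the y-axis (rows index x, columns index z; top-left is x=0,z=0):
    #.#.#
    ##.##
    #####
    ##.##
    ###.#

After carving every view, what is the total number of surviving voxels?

38 voxels

full grid |V| = 125
V1 z: intersect with XY mask (9 set) -- 45 left
V2 y: intersect with XZ mask (20 set) -- 38 left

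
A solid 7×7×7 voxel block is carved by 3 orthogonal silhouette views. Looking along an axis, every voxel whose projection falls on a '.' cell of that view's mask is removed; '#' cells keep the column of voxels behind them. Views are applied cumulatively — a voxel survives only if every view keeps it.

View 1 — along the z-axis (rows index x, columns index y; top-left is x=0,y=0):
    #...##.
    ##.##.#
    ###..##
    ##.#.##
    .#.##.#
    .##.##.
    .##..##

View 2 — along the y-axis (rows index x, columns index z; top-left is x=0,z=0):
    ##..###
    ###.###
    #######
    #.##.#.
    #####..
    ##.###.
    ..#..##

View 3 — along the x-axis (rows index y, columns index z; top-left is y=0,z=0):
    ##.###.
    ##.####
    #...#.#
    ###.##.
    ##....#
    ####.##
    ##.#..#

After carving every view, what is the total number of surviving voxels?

initial block: 7^3 = 343
V1 z: intersect with XY mask (30 set) -- 210 left
V2 y: intersect with XZ mask (35 set) -- 152 left
V3 x: intersect with YZ mask (32 set) -- 103 left

103 voxels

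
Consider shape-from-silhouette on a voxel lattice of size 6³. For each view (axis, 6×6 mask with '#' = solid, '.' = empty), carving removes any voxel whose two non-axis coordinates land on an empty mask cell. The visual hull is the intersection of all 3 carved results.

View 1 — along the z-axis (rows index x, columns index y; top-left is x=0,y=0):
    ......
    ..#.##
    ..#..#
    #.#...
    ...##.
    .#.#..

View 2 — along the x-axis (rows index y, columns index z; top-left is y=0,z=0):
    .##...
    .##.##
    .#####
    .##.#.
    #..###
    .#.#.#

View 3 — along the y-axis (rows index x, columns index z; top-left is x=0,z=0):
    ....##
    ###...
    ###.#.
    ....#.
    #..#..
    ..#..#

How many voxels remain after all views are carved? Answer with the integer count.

remaining voxels: 14

full grid |V| = 216
  1. axis=2 (XY plane), |mask|=11  ⇒  voxels=66
  2. axis=0 (YZ plane), |mask|=21  ⇒  voxels=41
  3. axis=1 (XZ plane), |mask|=14  ⇒  voxels=14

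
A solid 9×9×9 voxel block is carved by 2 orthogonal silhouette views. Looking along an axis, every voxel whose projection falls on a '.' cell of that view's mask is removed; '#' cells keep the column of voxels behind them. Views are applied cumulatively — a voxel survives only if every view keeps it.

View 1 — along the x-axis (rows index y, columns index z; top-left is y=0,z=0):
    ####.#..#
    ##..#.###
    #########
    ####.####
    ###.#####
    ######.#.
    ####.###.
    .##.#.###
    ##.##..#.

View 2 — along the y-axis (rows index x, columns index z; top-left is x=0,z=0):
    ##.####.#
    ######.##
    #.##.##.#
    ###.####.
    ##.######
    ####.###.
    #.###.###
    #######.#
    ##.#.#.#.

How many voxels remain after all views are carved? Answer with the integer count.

voxel count = 435

full grid |V| = 729
V1 x: intersect with YZ mask (62 set) -- 558 left
V2 y: intersect with XZ mask (63 set) -- 435 left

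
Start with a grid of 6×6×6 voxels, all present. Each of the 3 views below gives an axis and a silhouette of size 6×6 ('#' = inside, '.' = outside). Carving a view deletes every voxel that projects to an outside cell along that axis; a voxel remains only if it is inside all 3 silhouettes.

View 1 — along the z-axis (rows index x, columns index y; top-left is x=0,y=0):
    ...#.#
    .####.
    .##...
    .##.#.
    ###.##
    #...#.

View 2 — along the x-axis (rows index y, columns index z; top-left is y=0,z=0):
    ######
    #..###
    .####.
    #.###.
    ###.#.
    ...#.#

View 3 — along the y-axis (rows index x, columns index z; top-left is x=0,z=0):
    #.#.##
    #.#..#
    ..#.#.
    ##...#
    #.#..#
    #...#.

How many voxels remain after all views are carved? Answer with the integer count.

start: 6×6×6 = 216 voxels
step 1: project along z, AND mask (18/36) → |grid| = 108
step 2: project along x, AND mask (24/36) → |grid| = 72
step 3: project along y, AND mask (17/36) → |grid| = 32

remaining voxels: 32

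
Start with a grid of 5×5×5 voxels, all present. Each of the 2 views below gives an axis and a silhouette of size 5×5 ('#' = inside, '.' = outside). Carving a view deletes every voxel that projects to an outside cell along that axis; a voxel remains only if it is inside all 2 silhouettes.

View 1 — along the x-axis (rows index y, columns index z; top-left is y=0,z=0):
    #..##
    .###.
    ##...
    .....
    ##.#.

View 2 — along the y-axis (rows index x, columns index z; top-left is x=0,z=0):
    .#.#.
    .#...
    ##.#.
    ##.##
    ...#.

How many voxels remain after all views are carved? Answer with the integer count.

initial block: 5^3 = 125
  1. axis=0 (YZ plane), |mask|=11  ⇒  voxels=55
  2. axis=1 (XZ plane), |mask|=11  ⇒  voxels=31

31 voxels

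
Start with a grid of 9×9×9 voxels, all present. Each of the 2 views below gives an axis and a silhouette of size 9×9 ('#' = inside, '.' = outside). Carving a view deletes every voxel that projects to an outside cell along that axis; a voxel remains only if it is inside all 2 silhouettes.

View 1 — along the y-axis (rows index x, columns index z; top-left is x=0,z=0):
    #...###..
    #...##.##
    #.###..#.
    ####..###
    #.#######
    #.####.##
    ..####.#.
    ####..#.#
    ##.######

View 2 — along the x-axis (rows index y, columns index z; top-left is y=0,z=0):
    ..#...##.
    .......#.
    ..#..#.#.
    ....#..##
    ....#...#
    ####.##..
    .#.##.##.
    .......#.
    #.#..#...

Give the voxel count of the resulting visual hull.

before carving: 729 voxels (9×9×9)
[1] y-view keeps 55 columns → grid now 495
[2] x-view keeps 27 columns → grid now 168

|visual hull| = 168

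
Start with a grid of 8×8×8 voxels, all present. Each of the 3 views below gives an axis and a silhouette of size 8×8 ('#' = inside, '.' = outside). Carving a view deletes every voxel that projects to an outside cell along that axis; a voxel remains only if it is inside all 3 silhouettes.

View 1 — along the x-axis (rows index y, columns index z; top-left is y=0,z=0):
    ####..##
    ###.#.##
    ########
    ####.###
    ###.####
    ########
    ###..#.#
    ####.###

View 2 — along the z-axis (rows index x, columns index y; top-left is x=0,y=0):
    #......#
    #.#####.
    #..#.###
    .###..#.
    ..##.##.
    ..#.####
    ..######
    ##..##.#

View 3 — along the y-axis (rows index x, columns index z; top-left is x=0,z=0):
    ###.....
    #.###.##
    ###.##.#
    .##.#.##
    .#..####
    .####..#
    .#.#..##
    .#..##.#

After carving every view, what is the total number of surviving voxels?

remaining voxels: 153

full grid |V| = 512
  1. axis=0 (YZ plane), |mask|=54  ⇒  voxels=432
  2. axis=2 (XY plane), |mask|=37  ⇒  voxels=252
  3. axis=1 (XZ plane), |mask|=38  ⇒  voxels=153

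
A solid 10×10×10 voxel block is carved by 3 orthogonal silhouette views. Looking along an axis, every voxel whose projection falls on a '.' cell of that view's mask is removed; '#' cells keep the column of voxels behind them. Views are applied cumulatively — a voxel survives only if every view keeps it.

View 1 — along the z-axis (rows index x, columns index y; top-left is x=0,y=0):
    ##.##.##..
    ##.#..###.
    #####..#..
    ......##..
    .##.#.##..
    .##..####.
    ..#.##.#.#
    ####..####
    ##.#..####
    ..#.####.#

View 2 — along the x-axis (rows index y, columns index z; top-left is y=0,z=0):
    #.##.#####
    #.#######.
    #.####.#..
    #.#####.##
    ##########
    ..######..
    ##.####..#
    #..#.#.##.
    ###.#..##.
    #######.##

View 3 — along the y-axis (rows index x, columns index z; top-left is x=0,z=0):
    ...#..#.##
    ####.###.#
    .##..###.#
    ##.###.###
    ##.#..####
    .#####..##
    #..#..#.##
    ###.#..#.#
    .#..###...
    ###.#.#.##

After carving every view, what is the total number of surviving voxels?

232 voxels

full grid |V| = 1000
step 1: project along z, AND mask (57/100) → |grid| = 570
step 2: project along x, AND mask (73/100) → |grid| = 406
step 3: project along y, AND mask (62/100) → |grid| = 232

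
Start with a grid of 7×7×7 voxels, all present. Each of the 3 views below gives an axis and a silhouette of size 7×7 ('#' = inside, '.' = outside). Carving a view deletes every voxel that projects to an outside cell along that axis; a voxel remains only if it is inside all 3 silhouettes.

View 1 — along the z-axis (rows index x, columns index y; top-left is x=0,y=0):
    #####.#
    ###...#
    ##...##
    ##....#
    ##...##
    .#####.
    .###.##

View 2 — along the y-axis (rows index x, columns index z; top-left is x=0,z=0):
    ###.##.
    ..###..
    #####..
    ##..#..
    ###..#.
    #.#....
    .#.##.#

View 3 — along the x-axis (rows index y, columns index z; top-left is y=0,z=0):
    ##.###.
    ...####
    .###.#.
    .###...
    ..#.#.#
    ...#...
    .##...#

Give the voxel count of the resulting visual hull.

start: 7×7×7 = 343 voxels
V1 z: intersect with XY mask (31 set) -- 217 left
V2 y: intersect with XZ mask (26 set) -- 117 left
V3 x: intersect with YZ mask (23 set) -- 55 left

55 voxels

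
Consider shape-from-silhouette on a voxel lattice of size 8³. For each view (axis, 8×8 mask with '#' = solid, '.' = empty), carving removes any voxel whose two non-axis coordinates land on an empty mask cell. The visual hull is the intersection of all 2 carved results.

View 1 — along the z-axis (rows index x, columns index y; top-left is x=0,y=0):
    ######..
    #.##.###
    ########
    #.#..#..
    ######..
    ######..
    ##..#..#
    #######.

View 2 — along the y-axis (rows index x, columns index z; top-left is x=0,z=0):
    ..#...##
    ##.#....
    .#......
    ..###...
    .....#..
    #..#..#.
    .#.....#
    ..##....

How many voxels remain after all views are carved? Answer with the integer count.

remaining voxels: 99

full grid |V| = 512
  1. axis=2 (XY plane), |mask|=46  ⇒  voxels=368
  2. axis=1 (XZ plane), |mask|=18  ⇒  voxels=99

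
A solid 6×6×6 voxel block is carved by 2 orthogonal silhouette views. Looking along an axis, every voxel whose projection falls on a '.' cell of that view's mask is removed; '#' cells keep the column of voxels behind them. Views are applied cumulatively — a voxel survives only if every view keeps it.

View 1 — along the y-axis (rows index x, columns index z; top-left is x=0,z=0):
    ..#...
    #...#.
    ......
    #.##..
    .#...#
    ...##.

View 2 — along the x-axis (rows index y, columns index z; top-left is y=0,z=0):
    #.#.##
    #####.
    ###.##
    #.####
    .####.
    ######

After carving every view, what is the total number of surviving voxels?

remaining voxels: 50

initial block: 6^3 = 216
[1] y-view keeps 10 columns → grid now 60
[2] x-view keeps 29 columns → grid now 50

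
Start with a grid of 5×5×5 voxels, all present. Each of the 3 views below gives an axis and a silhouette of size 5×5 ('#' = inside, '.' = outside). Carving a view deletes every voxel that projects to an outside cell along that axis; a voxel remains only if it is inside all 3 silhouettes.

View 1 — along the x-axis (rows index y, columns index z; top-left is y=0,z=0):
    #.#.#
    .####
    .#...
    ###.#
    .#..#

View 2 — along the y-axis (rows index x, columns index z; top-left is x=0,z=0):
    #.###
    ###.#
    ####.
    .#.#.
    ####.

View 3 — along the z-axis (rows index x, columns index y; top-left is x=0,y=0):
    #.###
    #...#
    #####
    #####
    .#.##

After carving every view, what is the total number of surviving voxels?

voxel count = 34

full grid |V| = 125
V1 x: intersect with YZ mask (14 set) -- 70 left
V2 y: intersect with XZ mask (18 set) -- 48 left
V3 z: intersect with XY mask (19 set) -- 34 left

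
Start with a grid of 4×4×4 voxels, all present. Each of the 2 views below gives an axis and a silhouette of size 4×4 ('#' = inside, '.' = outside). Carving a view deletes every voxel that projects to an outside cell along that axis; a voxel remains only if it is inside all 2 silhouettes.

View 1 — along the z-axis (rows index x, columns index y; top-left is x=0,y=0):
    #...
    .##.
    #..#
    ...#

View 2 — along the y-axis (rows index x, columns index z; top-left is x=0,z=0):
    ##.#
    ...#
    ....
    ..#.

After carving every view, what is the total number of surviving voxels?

|visual hull| = 6

before carving: 64 voxels (4×4×4)
step 1: project along z, AND mask (6/16) → |grid| = 24
step 2: project along y, AND mask (5/16) → |grid| = 6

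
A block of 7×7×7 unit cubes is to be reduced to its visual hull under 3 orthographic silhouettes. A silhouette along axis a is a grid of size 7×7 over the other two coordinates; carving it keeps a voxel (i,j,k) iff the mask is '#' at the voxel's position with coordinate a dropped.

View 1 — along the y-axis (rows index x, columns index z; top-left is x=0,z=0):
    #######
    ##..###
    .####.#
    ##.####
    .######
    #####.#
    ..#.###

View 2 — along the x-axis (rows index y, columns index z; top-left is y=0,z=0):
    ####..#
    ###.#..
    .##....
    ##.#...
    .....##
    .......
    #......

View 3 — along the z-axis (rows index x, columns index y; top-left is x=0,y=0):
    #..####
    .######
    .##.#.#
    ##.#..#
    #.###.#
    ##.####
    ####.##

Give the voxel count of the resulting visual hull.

|visual hull| = 66

full grid |V| = 343
  1. axis=1 (XZ plane), |mask|=39  ⇒  voxels=273
  2. axis=0 (YZ plane), |mask|=17  ⇒  voxels=91
  3. axis=2 (XY plane), |mask|=36  ⇒  voxels=66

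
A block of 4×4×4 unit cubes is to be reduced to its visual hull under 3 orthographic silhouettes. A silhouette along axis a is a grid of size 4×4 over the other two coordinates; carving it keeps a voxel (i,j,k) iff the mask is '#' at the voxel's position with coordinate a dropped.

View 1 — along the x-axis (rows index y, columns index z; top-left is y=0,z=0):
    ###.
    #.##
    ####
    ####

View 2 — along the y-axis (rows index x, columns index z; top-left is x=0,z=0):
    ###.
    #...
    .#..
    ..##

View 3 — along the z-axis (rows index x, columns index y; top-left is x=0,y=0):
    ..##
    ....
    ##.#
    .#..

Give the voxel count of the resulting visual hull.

before carving: 64 voxels (4×4×4)
V1 x: intersect with YZ mask (14 set) -- 56 left
V2 y: intersect with XZ mask (7 set) -- 25 left
V3 z: intersect with XY mask (6 set) -- 10 left

voxel count = 10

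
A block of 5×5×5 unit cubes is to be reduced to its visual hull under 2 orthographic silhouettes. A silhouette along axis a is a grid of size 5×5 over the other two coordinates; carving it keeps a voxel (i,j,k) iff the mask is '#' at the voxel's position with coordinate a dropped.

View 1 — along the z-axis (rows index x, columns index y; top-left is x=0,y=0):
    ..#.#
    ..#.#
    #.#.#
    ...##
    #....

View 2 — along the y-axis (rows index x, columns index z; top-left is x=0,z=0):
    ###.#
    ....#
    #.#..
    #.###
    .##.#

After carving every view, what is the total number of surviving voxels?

full grid |V| = 125
  1. axis=2 (XY plane), |mask|=10  ⇒  voxels=50
  2. axis=1 (XZ plane), |mask|=14  ⇒  voxels=27

|visual hull| = 27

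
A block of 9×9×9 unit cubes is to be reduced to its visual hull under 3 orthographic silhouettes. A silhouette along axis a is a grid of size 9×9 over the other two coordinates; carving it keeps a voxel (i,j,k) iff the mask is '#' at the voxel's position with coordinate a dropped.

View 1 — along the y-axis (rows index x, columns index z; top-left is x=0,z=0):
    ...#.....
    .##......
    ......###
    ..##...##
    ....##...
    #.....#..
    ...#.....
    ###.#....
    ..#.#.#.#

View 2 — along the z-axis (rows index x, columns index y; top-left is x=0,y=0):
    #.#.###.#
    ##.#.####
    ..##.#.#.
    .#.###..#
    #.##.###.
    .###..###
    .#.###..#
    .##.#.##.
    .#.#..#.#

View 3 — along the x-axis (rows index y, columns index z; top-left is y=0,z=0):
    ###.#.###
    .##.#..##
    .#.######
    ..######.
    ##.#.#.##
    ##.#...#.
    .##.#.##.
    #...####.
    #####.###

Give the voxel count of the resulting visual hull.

|visual hull| = 81

initial block: 9^3 = 729
after view 1 [y-axis, 23 of 81 cells solid] → remaining = 207
after view 2 [z-axis, 48 of 81 cells solid] → remaining = 117
after view 3 [x-axis, 53 of 81 cells solid] → remaining = 81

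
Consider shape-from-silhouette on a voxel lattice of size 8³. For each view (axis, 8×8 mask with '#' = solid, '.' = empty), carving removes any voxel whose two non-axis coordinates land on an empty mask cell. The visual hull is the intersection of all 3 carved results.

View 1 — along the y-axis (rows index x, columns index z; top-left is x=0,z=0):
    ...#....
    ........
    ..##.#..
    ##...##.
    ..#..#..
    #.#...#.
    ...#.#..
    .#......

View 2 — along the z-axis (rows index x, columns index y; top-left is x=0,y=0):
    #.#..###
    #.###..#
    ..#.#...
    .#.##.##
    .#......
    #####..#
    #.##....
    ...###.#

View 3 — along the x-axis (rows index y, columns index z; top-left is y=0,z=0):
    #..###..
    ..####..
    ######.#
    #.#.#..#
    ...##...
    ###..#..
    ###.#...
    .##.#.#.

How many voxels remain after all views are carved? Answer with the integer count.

full grid |V| = 512
  1. axis=1 (XZ plane), |mask|=16  ⇒  voxels=128
  2. axis=2 (XY plane), |mask|=31  ⇒  voxels=61
  3. axis=0 (YZ plane), |mask|=33  ⇒  voxels=28

|visual hull| = 28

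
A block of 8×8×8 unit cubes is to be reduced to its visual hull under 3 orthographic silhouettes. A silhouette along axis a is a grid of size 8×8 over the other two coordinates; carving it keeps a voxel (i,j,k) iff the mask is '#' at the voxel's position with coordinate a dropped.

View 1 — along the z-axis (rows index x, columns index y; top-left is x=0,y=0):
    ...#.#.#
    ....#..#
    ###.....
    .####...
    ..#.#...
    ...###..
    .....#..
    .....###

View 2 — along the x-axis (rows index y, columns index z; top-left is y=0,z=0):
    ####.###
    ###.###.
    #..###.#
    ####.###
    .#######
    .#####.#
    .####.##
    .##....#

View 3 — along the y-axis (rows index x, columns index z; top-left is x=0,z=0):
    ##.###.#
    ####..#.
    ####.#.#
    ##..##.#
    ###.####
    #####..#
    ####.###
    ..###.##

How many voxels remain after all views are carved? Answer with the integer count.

|visual hull| = 89

initial block: 8^3 = 512
step 1: project along z, AND mask (21/64) → |grid| = 168
step 2: project along x, AND mask (47/64) → |grid| = 122
step 3: project along y, AND mask (47/64) → |grid| = 89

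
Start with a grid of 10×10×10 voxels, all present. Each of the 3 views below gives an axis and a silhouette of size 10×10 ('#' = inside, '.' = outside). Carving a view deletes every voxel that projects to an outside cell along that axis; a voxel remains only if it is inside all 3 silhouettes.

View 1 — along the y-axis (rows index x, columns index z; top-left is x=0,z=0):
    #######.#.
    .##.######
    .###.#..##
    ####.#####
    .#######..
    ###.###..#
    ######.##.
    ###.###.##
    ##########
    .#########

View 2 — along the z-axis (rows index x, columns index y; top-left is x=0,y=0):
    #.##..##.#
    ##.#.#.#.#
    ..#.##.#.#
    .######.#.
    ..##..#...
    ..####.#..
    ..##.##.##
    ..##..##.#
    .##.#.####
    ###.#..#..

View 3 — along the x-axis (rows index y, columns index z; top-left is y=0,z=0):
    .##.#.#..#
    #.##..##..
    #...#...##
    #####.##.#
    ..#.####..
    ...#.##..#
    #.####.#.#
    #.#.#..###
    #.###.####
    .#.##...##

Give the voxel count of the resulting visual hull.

start: 10×10×10 = 1000 voxels
after view 1 [y-axis, 80 of 100 cells solid] → remaining = 800
after view 2 [z-axis, 55 of 100 cells solid] → remaining = 448
after view 3 [x-axis, 57 of 100 cells solid] → remaining = 247

247 voxels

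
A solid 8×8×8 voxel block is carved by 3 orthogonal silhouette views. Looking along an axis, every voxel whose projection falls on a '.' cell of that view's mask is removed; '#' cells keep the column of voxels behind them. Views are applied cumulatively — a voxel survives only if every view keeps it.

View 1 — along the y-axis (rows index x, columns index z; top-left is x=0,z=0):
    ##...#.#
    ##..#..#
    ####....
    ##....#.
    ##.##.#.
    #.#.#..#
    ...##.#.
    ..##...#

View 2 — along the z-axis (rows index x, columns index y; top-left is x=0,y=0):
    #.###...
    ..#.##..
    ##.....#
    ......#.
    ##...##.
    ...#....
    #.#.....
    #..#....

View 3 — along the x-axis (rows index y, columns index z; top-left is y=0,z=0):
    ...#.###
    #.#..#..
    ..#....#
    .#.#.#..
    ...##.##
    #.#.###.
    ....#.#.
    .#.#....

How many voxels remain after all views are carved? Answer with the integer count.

full grid |V| = 512
V1 y: intersect with XZ mask (30 set) -- 240 left
V2 z: intersect with XY mask (20 set) -- 79 left
V3 x: intersect with YZ mask (25 set) -- 30 left

|visual hull| = 30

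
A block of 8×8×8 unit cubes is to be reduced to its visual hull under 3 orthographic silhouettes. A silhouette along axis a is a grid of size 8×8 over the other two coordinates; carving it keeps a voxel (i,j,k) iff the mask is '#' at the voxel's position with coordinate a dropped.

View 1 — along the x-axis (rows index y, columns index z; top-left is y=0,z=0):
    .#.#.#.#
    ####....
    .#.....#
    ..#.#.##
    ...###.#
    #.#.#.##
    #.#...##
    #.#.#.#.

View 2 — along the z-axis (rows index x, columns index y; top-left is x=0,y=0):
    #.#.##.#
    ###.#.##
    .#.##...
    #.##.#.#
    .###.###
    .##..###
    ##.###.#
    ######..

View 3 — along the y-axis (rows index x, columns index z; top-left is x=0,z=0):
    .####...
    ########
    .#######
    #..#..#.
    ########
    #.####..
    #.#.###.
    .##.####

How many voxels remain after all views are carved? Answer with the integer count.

116 voxels

start: 8×8×8 = 512 voxels
[1] x-view keeps 31 columns → grid now 248
[2] z-view keeps 42 columns → grid now 162
[3] y-view keeps 46 columns → grid now 116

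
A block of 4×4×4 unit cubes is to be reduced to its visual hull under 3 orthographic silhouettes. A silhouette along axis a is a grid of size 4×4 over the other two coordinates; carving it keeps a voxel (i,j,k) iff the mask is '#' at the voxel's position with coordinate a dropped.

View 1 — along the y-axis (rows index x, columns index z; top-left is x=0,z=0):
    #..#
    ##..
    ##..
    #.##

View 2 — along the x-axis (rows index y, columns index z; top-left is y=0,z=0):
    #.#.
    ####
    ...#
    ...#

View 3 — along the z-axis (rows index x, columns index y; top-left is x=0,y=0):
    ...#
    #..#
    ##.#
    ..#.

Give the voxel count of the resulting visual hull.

start: 4×4×4 = 64 voxels
V1 y: intersect with XZ mask (9 set) -- 36 left
V2 x: intersect with YZ mask (8 set) -- 18 left
V3 z: intersect with XY mask (7 set) -- 6 left

6 voxels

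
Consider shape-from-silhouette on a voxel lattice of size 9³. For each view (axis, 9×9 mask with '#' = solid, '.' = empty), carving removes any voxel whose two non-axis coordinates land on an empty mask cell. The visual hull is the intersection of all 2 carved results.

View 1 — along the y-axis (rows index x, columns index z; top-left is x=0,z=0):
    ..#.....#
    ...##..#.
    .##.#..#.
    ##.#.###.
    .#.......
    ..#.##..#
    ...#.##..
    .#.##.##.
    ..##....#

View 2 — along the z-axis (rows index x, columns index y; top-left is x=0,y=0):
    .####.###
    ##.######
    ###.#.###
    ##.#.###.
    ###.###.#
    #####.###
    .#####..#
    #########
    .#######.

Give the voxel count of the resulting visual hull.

225 voxels

before carving: 729 voxels (9×9×9)
step 1: project along y, AND mask (31/81) → |grid| = 279
step 2: project along z, AND mask (65/81) → |grid| = 225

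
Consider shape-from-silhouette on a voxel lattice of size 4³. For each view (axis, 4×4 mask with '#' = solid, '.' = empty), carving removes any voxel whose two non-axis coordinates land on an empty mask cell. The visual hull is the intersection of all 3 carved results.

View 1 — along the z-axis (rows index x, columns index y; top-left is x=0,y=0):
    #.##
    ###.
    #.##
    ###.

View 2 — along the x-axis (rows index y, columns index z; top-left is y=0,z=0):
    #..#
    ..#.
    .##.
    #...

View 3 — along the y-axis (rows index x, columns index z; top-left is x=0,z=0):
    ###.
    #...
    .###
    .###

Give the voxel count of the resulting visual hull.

12 voxels

start: 4×4×4 = 64 voxels
V1 z: intersect with XY mask (12 set) -- 48 left
V2 x: intersect with YZ mask (6 set) -- 20 left
V3 y: intersect with XZ mask (10 set) -- 12 left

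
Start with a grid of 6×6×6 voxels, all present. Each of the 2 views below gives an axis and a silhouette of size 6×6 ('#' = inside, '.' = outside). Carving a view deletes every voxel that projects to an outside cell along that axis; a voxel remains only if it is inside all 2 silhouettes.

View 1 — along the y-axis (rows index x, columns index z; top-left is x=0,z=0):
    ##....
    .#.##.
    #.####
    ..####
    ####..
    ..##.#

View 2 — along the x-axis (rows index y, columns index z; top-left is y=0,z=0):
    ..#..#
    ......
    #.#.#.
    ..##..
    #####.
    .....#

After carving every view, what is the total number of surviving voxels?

remaining voxels: 47

start: 6×6×6 = 216 voxels
  1. axis=1 (XZ plane), |mask|=21  ⇒  voxels=126
  2. axis=0 (YZ plane), |mask|=13  ⇒  voxels=47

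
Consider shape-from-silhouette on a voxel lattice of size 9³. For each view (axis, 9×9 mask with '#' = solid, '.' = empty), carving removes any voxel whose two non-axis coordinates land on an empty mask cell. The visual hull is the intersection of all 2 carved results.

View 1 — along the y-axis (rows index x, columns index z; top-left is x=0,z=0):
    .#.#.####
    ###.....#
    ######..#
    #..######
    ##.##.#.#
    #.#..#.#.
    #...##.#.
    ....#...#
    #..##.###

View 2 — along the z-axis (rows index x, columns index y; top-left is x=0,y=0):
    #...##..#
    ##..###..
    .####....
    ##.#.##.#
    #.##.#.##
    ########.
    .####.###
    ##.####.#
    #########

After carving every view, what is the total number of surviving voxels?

start: 9×9×9 = 729 voxels
V1 y: intersect with XZ mask (46 set) -- 414 left
V2 z: intersect with XY mask (56 set) -- 278 left

remaining voxels: 278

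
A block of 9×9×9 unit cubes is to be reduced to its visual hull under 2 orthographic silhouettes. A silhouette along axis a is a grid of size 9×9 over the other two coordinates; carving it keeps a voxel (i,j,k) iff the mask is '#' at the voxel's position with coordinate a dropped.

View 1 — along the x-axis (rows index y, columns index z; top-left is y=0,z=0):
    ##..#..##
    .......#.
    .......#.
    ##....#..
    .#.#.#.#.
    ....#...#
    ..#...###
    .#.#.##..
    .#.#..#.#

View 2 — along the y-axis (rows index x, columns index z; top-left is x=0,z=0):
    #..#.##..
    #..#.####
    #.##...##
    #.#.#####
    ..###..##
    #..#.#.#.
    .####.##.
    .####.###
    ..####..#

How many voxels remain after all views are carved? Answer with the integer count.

initial block: 9^3 = 729
after view 1 [x-axis, 28 of 81 cells solid] → remaining = 252
after view 2 [y-axis, 49 of 81 cells solid] → remaining = 149

voxel count = 149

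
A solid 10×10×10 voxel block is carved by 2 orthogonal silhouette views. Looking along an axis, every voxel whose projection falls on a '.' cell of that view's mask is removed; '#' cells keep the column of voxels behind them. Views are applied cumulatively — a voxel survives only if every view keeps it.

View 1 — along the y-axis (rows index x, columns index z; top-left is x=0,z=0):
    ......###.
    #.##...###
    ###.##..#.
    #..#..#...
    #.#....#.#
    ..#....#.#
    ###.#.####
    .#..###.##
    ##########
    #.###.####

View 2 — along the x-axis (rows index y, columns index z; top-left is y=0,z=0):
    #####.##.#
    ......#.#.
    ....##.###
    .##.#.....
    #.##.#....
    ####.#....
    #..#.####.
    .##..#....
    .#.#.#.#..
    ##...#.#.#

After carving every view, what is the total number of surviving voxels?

remaining voxels: 245

start: 10×10×10 = 1000 voxels
after view 1 [y-axis, 57 of 100 cells solid] → remaining = 570
after view 2 [x-axis, 45 of 100 cells solid] → remaining = 245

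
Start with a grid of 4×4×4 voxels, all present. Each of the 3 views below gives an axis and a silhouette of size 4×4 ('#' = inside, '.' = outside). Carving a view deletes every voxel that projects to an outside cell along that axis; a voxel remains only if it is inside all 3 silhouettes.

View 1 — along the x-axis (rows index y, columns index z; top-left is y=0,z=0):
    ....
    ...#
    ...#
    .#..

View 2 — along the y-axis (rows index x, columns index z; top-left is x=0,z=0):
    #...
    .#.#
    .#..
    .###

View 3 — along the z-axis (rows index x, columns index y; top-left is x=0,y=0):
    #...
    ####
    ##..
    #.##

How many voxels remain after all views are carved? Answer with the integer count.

5 voxels

start: 4×4×4 = 64 voxels
  1. axis=0 (YZ plane), |mask|=3  ⇒  voxels=12
  2. axis=1 (XZ plane), |mask|=7  ⇒  voxels=7
  3. axis=2 (XY plane), |mask|=10  ⇒  voxels=5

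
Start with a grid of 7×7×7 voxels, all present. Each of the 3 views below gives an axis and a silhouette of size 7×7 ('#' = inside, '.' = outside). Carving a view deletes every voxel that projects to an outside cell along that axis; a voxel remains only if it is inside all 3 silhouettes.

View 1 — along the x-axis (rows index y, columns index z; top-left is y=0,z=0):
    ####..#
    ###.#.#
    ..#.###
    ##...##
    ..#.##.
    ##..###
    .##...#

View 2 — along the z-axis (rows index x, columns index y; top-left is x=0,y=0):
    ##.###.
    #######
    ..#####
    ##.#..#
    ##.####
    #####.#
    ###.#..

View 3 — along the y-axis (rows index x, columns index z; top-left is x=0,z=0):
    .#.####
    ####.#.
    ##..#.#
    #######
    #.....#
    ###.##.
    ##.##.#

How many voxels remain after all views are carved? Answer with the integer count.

initial block: 7^3 = 343
V1 x: intersect with YZ mask (29 set) -- 203 left
V2 z: intersect with XY mask (37 set) -- 153 left
V3 y: intersect with XZ mask (33 set) -- 101 left

voxel count = 101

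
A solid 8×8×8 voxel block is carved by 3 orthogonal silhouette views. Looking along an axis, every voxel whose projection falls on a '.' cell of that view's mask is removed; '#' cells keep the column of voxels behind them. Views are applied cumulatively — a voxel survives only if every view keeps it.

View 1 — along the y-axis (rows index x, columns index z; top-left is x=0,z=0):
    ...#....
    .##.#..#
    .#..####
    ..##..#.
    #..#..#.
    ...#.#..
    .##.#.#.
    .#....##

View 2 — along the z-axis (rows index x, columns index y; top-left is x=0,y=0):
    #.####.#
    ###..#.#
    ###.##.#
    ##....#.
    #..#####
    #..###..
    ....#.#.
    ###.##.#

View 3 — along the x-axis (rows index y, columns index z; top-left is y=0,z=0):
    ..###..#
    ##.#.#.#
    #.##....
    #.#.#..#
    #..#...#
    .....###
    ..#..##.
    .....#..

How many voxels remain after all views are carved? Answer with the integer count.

voxel count = 42

before carving: 512 voxels (8×8×8)
[1] y-view keeps 25 columns → grid now 200
[2] z-view keeps 38 columns → grid now 117
[3] x-view keeps 26 columns → grid now 42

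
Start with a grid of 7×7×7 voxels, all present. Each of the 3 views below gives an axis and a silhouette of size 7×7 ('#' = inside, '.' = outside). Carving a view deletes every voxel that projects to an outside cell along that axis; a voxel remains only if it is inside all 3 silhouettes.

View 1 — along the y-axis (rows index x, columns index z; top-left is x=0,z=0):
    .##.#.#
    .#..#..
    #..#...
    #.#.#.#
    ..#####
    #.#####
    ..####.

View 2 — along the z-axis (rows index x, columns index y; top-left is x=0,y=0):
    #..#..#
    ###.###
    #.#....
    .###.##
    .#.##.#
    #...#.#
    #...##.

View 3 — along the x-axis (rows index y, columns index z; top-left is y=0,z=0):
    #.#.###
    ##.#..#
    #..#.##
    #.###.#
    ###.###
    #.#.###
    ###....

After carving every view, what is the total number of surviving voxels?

63 voxels

initial block: 7^3 = 343
step 1: project along y, AND mask (27/49) → |grid| = 189
step 2: project along z, AND mask (26/49) → |grid| = 98
step 3: project along x, AND mask (32/49) → |grid| = 63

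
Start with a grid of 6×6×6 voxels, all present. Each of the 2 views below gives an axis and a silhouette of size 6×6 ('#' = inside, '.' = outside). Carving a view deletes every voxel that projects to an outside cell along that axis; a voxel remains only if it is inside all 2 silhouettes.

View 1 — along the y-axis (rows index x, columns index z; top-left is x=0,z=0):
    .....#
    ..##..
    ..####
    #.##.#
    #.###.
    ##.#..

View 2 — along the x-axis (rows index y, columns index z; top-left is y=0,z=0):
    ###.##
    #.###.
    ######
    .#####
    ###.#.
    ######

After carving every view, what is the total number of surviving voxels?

voxel count = 88

start: 6×6×6 = 216 voxels
carve view 1 (along y, XZ-mask fill 18/36): 108 voxels remain
carve view 2 (along x, YZ-mask fill 30/36): 88 voxels remain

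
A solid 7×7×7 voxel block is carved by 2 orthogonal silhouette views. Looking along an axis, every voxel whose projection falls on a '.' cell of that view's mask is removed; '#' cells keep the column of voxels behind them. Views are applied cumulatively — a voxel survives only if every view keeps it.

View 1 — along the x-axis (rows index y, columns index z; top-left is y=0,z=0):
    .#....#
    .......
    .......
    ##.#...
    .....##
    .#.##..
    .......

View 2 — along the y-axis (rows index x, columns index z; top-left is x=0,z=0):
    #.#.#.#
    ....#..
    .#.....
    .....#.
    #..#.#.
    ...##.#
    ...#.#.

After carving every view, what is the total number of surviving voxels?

remaining voxels: 21

before carving: 343 voxels (7×7×7)
carve view 1 (along x, YZ-mask fill 10/49): 70 voxels remain
carve view 2 (along y, XZ-mask fill 15/49): 21 voxels remain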